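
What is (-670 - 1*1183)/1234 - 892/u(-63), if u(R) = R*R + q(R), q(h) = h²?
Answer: -7904921/4897746 ≈ -1.6140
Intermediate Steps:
u(R) = 2*R² (u(R) = R*R + R² = R² + R² = 2*R²)
(-670 - 1*1183)/1234 - 892/u(-63) = (-670 - 1*1183)/1234 - 892/(2*(-63)²) = (-670 - 1183)*(1/1234) - 892/(2*3969) = -1853*1/1234 - 892/7938 = -1853/1234 - 892*1/7938 = -1853/1234 - 446/3969 = -7904921/4897746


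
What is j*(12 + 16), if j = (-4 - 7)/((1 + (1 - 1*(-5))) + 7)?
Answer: -22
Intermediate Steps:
j = -11/14 (j = -11/((1 + (1 + 5)) + 7) = -11/((1 + 6) + 7) = -11/(7 + 7) = -11/14 ≈ -0.78571)
j*(12 + 16) = -11*(12 + 16)/14 = -11/14*28 = -22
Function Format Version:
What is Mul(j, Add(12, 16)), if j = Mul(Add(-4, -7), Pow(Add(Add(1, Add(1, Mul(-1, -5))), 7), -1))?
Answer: -22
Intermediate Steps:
j = Rational(-11, 14) (j = Mul(-11, Pow(Add(Add(1, Add(1, 5)), 7), -1)) = Mul(-11, Pow(Add(Add(1, 6), 7), -1)) = Mul(-11, Pow(Add(7, 7), -1)) = Mul(-11, Pow(14, -1)) = Mul(-11, Rational(1, 14)) = Rational(-11, 14) ≈ -0.78571)
Mul(j, Add(12, 16)) = Mul(Rational(-11, 14), Add(12, 16)) = Mul(Rational(-11, 14), 28) = -22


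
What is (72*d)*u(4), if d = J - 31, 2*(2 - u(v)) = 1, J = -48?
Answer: -8532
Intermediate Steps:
u(v) = 3/2 (u(v) = 2 - 1/2*1 = 2 - 1/2 = 3/2)
d = -79 (d = -48 - 31 = -79)
(72*d)*u(4) = (72*(-79))*(3/2) = -5688*3/2 = -8532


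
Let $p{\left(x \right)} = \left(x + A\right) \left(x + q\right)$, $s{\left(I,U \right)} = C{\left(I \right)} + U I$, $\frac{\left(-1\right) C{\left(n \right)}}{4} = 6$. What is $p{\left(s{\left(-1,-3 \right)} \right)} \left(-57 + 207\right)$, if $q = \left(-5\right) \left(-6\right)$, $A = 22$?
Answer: $1350$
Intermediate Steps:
$C{\left(n \right)} = -24$ ($C{\left(n \right)} = \left(-4\right) 6 = -24$)
$q = 30$
$s{\left(I,U \right)} = -24 + I U$ ($s{\left(I,U \right)} = -24 + U I = -24 + I U$)
$p{\left(x \right)} = \left(22 + x\right) \left(30 + x\right)$ ($p{\left(x \right)} = \left(x + 22\right) \left(x + 30\right) = \left(22 + x\right) \left(30 + x\right)$)
$p{\left(s{\left(-1,-3 \right)} \right)} \left(-57 + 207\right) = \left(660 + \left(-24 - -3\right)^{2} + 52 \left(-24 - -3\right)\right) \left(-57 + 207\right) = \left(660 + \left(-24 + 3\right)^{2} + 52 \left(-24 + 3\right)\right) 150 = \left(660 + \left(-21\right)^{2} + 52 \left(-21\right)\right) 150 = \left(660 + 441 - 1092\right) 150 = 9 \cdot 150 = 1350$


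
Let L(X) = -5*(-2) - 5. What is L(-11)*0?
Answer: 0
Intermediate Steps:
L(X) = 5 (L(X) = 10 - 5 = 5)
L(-11)*0 = 5*0 = 0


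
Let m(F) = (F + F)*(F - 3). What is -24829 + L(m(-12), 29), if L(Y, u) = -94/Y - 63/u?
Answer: -129620083/5220 ≈ -24831.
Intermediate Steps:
m(F) = 2*F*(-3 + F) (m(F) = (2*F)*(-3 + F) = 2*F*(-3 + F))
-24829 + L(m(-12), 29) = -24829 + (-94*(-1/(24*(-3 - 12))) - 63/29) = -24829 + (-94/(2*(-12)*(-15)) - 63*1/29) = -24829 + (-94/360 - 63/29) = -24829 + (-94*1/360 - 63/29) = -24829 + (-47/180 - 63/29) = -24829 - 12703/5220 = -129620083/5220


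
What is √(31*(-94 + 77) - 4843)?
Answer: I*√5370 ≈ 73.28*I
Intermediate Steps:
√(31*(-94 + 77) - 4843) = √(31*(-17) - 4843) = √(-527 - 4843) = √(-5370) = I*√5370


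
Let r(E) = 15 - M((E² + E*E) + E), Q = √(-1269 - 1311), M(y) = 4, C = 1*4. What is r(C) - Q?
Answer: 11 - 2*I*√645 ≈ 11.0 - 50.794*I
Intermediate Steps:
C = 4
Q = 2*I*√645 (Q = √(-2580) = 2*I*√645 ≈ 50.794*I)
r(E) = 11 (r(E) = 15 - 1*4 = 15 - 4 = 11)
r(C) - Q = 11 - 2*I*√645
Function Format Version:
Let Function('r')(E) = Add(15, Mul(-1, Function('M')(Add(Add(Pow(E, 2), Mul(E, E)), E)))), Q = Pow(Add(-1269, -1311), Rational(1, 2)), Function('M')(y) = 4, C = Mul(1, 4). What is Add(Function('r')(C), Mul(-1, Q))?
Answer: Add(11, Mul(-2, I, Pow(645, Rational(1, 2)))) ≈ Add(11.000, Mul(-50.794, I))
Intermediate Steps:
C = 4
Q = Mul(2, I, Pow(645, Rational(1, 2))) (Q = Pow(-2580, Rational(1, 2)) = Mul(2, I, Pow(645, Rational(1, 2))) ≈ Mul(50.794, I))
Function('r')(E) = 11 (Function('r')(E) = Add(15, Mul(-1, 4)) = Add(15, -4) = 11)
Add(Function('r')(C), Mul(-1, Q)) = Add(11, Mul(-1, Mul(2, I, Pow(645, Rational(1, 2))))) = Add(11, Mul(-2, I, Pow(645, Rational(1, 2))))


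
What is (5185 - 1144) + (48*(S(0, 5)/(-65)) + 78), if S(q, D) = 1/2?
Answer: 267711/65 ≈ 4118.6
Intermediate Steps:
S(q, D) = 1/2
(5185 - 1144) + (48*(S(0, 5)/(-65)) + 78) = (5185 - 1144) + (48*((1/2)/(-65)) + 78) = 4041 + (48*((1/2)*(-1/65)) + 78) = 4041 + (48*(-1/130) + 78) = 4041 + (-24/65 + 78) = 4041 + 5046/65 = 267711/65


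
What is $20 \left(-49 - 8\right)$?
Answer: $-1140$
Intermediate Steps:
$20 \left(-49 - 8\right) = 20 \left(-57\right) = -1140$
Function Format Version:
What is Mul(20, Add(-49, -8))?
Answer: -1140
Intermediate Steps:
Mul(20, Add(-49, -8)) = Mul(20, -57) = -1140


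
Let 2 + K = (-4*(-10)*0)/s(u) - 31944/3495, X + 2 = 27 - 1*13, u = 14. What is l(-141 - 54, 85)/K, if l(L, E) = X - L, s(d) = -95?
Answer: -26795/1442 ≈ -18.582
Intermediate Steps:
X = 12 (X = -2 + (27 - 1*13) = -2 + (27 - 13) = -2 + 14 = 12)
l(L, E) = 12 - L
K = -12978/1165 (K = -2 + ((-4*(-10)*0)/(-95) - 31944/3495) = -2 + ((40*0)*(-1/95) - 31944*1/3495) = -2 + (0*(-1/95) - 10648/1165) = -2 + (0 - 10648/1165) = -2 - 10648/1165 = -12978/1165 ≈ -11.140)
l(-141 - 54, 85)/K = (12 - (-141 - 54))/(-12978/1165) = (12 - 1*(-195))*(-1165/12978) = (12 + 195)*(-1165/12978) = 207*(-1165/12978) = -26795/1442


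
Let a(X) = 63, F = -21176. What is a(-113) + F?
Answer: -21113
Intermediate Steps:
a(-113) + F = 63 - 21176 = -21113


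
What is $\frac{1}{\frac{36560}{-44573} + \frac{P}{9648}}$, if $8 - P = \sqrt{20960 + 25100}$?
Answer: $- \frac{12627929114468832}{10339677889101823} + \frac{22362884215224 \sqrt{235}}{10339677889101823} \approx -1.1882$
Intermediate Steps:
$P = 8 - 14 \sqrt{235}$ ($P = 8 - \sqrt{20960 + 25100} = 8 - \sqrt{46060} = 8 - 14 \sqrt{235} \approx -206.62$)
$\frac{1}{\frac{36560}{-44573} + \frac{P}{9648}} = \frac{1}{\frac{36560}{-44573} + \frac{8 - 14 \sqrt{235}}{9648}} = \frac{1}{36560 \left(- \frac{1}{44573}\right) + \left(8 - 14 \sqrt{235}\right) \frac{1}{9648}} = \frac{1}{- \frac{36560}{44573} + \left(\frac{1}{1206} - \frac{7 \sqrt{235}}{4824}\right)} = \frac{1}{- \frac{44046787}{53755038} - \frac{7 \sqrt{235}}{4824}}$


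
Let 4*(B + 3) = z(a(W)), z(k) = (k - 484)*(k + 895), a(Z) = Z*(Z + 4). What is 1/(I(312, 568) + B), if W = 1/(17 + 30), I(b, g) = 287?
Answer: -4879681/527016317333 ≈ -9.2591e-6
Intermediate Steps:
W = 1/47 ≈ 0.021277
a(Z) = Z*(4 + Z)
z(k) = (-484 + k)*(895 + k)
B = -528416785780/4879681 (B = -3 + (-433180 + ((4 + 1/47)/47)**2 + 411*((4 + 1/47)/47))/4 = -3 + (-433180 + ((1/47)*(189/47))**2 + 411*((1/47)*(189/47)))/4 = -3 + (-433180 + (189/2209)**2 + 411*(189/2209))/4 = -3 + (-433180 + 35721/4879681 + 77679/2209)/4 = -3 + (1/4)*(-2113608586948/4879681) = -3 - 528402146737/4879681 = -528416785780/4879681 ≈ -1.0829e+5)
1/(I(312, 568) + B) = 1/(287 - 528416785780/4879681) = 1/(-527016317333/4879681) = -4879681/527016317333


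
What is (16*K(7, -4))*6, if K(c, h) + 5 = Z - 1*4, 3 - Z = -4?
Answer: -192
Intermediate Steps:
Z = 7 (Z = 3 - 1*(-4) = 3 + 4 = 7)
K(c, h) = -2 (K(c, h) = -5 + (7 - 1*4) = -5 + (7 - 4) = -5 + 3 = -2)
(16*K(7, -4))*6 = (16*(-2))*6 = -32*6 = -192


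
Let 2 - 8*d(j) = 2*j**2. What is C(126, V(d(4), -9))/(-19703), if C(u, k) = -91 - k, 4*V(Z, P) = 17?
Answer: 381/78812 ≈ 0.0048343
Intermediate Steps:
d(j) = 1/4 - j**2/4
V(Z, P) = 17/4 (V(Z, P) = (1/4)*17 = 17/4)
C(126, V(d(4), -9))/(-19703) = (-91 - 1*17/4)/(-19703) = (-91 - 17/4)*(-1/19703) = -381/4*(-1/19703) = 381/78812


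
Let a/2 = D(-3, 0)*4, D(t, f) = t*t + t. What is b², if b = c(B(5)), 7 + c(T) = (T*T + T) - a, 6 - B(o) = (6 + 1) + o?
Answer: 625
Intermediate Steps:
D(t, f) = t + t² (D(t, f) = t² + t = t + t²)
B(o) = -1 - o (B(o) = 6 - ((6 + 1) + o) = 6 - (7 + o) = 6 + (-7 - o) = -1 - o)
a = 48 (a = 2*(-3*(1 - 3)*4) = 2*(-3*(-2)*4) = 2*(6*4) = 2*24 = 48)
c(T) = -55 + T + T² (c(T) = -7 + ((T*T + T) - 1*48) = -7 + ((T² + T) - 48) = -7 + ((T + T²) - 48) = -7 + (-48 + T + T²) = -55 + T + T²)
b = -25 (b = -55 + (-1 - 1*5) + (-1 - 1*5)² = -55 + (-1 - 5) + (-1 - 5)² = -55 - 6 + (-6)² = -55 - 6 + 36 = -25)
b² = (-25)² = 625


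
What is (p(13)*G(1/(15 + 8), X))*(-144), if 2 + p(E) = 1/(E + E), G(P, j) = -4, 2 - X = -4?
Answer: -14688/13 ≈ -1129.8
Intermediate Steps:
X = 6 (X = 2 - 1*(-4) = 2 + 4 = 6)
p(E) = -2 + 1/(2*E) (p(E) = -2 + 1/(E + E) = -2 + 1/(2*E))
(p(13)*G(1/(15 + 8), X))*(-144) = ((-2 + (½)/13)*(-4))*(-144) = ((-2 + (½)*(1/13))*(-4))*(-144) = ((-2 + 1/26)*(-4))*(-144) = -51/26*(-4)*(-144) = (102/13)*(-144) = -14688/13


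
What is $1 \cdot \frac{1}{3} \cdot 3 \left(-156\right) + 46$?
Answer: $-110$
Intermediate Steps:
$1 \cdot \frac{1}{3} \cdot 3 \left(-156\right) + 46 = \frac{1}{3} \cdot 3 \left(-156\right) + 46 = 1 \left(-156\right) + 46 = -156 + 46 = -110$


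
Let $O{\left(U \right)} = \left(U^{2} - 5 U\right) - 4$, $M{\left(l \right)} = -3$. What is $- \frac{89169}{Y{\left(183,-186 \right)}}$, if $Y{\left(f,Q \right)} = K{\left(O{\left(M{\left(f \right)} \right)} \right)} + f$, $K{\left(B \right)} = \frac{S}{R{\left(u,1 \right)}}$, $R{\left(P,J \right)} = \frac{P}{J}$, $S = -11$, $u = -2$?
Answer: $- \frac{178338}{377} \approx -473.04$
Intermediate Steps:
$O{\left(U \right)} = -4 + U^{2} - 5 U$
$K{\left(B \right)} = \frac{11}{2}$ ($K{\left(B \right)} = - \frac{11}{\left(-2\right) 1^{-1}} = - \frac{11}{\left(-2\right) 1} = - \frac{11}{-2} = \left(-11\right) \left(- \frac{1}{2}\right) = \frac{11}{2}$)
$Y{\left(f,Q \right)} = \frac{11}{2} + f$
$- \frac{89169}{Y{\left(183,-186 \right)}} = - \frac{89169}{\frac{11}{2} + 183} = - \frac{89169}{\frac{377}{2}} = \left(-89169\right) \frac{2}{377} = - \frac{178338}{377}$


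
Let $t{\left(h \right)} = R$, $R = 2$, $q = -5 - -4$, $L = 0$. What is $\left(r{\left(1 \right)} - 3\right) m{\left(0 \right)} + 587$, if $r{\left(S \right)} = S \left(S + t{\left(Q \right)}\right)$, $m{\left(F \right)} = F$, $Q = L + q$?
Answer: $587$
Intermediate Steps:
$q = -1$ ($q = -5 + 4 = -1$)
$Q = -1$ ($Q = 0 - 1 = -1$)
$t{\left(h \right)} = 2$
$r{\left(S \right)} = S \left(2 + S\right)$ ($r{\left(S \right)} = S \left(S + 2\right) = S \left(2 + S\right)$)
$\left(r{\left(1 \right)} - 3\right) m{\left(0 \right)} + 587 = \left(1 \left(2 + 1\right) - 3\right) 0 + 587 = \left(1 \cdot 3 - 3\right) 0 + 587 = \left(3 - 3\right) 0 + 587 = 0 \cdot 0 + 587 = 0 + 587 = 587$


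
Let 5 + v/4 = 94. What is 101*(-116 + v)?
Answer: 24240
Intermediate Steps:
v = 356 (v = -20 + 4*94 = -20 + 376 = 356)
101*(-116 + v) = 101*(-116 + 356) = 101*240 = 24240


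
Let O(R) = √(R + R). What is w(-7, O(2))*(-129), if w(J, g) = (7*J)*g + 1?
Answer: 12513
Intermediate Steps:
O(R) = √2*√R (O(R) = √(2*R) = √2*√R)
w(J, g) = 1 + 7*J*g (w(J, g) = 7*J*g + 1 = 1 + 7*J*g)
w(-7, O(2))*(-129) = (1 + 7*(-7)*(√2*√2))*(-129) = (1 + 7*(-7)*2)*(-129) = (1 - 98)*(-129) = -97*(-129) = 12513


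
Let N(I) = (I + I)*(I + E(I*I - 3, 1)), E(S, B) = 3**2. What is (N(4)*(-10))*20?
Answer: -20800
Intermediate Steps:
E(S, B) = 9
N(I) = 2*I*(9 + I) (N(I) = (I + I)*(I + 9) = (2*I)*(9 + I) = 2*I*(9 + I))
(N(4)*(-10))*20 = ((2*4*(9 + 4))*(-10))*20 = ((2*4*13)*(-10))*20 = (104*(-10))*20 = -1040*20 = -20800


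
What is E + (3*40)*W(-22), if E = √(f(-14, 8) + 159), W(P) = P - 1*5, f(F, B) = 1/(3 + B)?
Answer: -3240 + 5*√770/11 ≈ -3227.4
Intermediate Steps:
f(F, B) = 1/(3 + B)
W(P) = -5 + P (W(P) = P - 5 = -5 + P)
E = 5*√770/11 (E = √(1/(3 + 8) + 159) = √(1/11 + 159) = √(1750/11) = 5*√770/11 ≈ 12.613)
E + (3*40)*W(-22) = 5*√770/11 + (3*40)*(-5 - 22) = 5*√770/11 + 120*(-27) = 5*√770/11 - 3240 = -3240 + 5*√770/11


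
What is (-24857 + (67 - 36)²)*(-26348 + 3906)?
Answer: 536274032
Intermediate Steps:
(-24857 + (67 - 36)²)*(-26348 + 3906) = (-24857 + 31²)*(-22442) = (-24857 + 961)*(-22442) = -23896*(-22442) = 536274032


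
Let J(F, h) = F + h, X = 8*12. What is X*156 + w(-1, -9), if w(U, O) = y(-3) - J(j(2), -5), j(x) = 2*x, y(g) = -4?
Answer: 14973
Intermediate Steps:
X = 96
w(U, O) = -3 (w(U, O) = -4 - (2*2 - 5) = -4 - (4 - 5) = -4 - 1*(-1) = -4 + 1 = -3)
X*156 + w(-1, -9) = 96*156 - 3 = 14976 - 3 = 14973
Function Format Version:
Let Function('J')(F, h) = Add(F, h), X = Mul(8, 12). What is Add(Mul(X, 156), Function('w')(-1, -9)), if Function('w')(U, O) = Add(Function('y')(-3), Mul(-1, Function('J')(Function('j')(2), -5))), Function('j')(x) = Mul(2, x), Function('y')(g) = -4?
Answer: 14973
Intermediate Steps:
X = 96
Function('w')(U, O) = -3 (Function('w')(U, O) = Add(-4, Mul(-1, Add(Mul(2, 2), -5))) = Add(-4, Mul(-1, Add(4, -5))) = Add(-4, Mul(-1, -1)) = Add(-4, 1) = -3)
Add(Mul(X, 156), Function('w')(-1, -9)) = Add(Mul(96, 156), -3) = Add(14976, -3) = 14973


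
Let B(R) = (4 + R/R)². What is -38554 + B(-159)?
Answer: -38529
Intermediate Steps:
B(R) = 25 (B(R) = (4 + 1)² = 5² = 25)
-38554 + B(-159) = -38554 + 25 = -38529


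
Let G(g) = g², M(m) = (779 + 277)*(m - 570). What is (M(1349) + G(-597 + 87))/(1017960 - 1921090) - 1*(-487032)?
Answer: 219926063718/451565 ≈ 4.8703e+5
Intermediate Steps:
M(m) = -601920 + 1056*m (M(m) = 1056*(-570 + m) = -601920 + 1056*m)
(M(1349) + G(-597 + 87))/(1017960 - 1921090) - 1*(-487032) = ((-601920 + 1056*1349) + (-597 + 87)²)/(1017960 - 1921090) - 1*(-487032) = ((-601920 + 1424544) + (-510)²)/(-903130) + 487032 = (822624 + 260100)*(-1/903130) + 487032 = 1082724*(-1/903130) + 487032 = -541362/451565 + 487032 = 219926063718/451565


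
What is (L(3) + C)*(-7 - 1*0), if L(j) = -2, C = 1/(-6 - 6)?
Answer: 175/12 ≈ 14.583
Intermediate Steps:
C = -1/12 (C = 1/(-12) = -1/12 ≈ -0.083333)
(L(3) + C)*(-7 - 1*0) = (-2 - 1/12)*(-7 - 1*0) = -25*(-7 + 0)/12 = -25/12*(-7) = 175/12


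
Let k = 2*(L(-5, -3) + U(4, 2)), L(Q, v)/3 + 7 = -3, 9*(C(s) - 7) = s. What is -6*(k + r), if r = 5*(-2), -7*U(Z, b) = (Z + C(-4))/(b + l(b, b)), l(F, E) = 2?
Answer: 8915/21 ≈ 424.52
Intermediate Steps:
C(s) = 7 + s/9
L(Q, v) = -30 (L(Q, v) = -21 + 3*(-3) = -21 - 9 = -30)
U(Z, b) = -(59/9 + Z)/(7*(2 + b)) (U(Z, b) = -(Z + (7 + (1/9)*(-4)))/(7*(b + 2)) = -(Z + (7 - 4/9))/(7*(2 + b)) = -(Z + 59/9)/(7*(2 + b)) = -(59/9 + Z)/(7*(2 + b)))
r = -10
k = -7655/126 (k = 2*(-30 + (-59 - 9*4)/(63*(2 + 2))) = 2*(-30 + (1/63)*(-59 - 36)/4) = 2*(-30 + (1/63)*(1/4)*(-95)) = 2*(-30 - 95/252) = 2*(-7655/252) = -7655/126 ≈ -60.754)
-6*(k + r) = -6*(-7655/126 - 10) = -6*(-8915/126) = 8915/21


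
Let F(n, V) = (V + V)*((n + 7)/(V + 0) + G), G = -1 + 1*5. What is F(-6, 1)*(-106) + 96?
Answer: -964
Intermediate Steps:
G = 4 (G = -1 + 5 = 4)
F(n, V) = 2*V*(4 + (7 + n)/V) (F(n, V) = (V + V)*((n + 7)/(V + 0) + 4) = (2*V)*((7 + n)/V + 4) = (2*V)*(4 + (7 + n)/V) = 2*V*(4 + (7 + n)/V))
F(-6, 1)*(-106) + 96 = (14 + 2*(-6) + 8*1)*(-106) + 96 = (14 - 12 + 8)*(-106) + 96 = 10*(-106) + 96 = -1060 + 96 = -964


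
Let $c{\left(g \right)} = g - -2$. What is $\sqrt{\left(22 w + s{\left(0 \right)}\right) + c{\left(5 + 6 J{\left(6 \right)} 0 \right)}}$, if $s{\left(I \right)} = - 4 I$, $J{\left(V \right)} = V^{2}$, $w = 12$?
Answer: $\sqrt{271} \approx 16.462$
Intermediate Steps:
$c{\left(g \right)} = 2 + g$ ($c{\left(g \right)} = g + 2 = 2 + g$)
$\sqrt{\left(22 w + s{\left(0 \right)}\right) + c{\left(5 + 6 J{\left(6 \right)} 0 \right)}} = \sqrt{\left(22 \cdot 12 - 0\right) + \left(2 + \left(5 + 6 \cdot 6^{2} \cdot 0\right)\right)} = \sqrt{\left(264 + 0\right) + \left(2 + \left(5 + 6 \cdot 36 \cdot 0\right)\right)} = \sqrt{264 + \left(2 + \left(5 + 216 \cdot 0\right)\right)} = \sqrt{264 + \left(2 + \left(5 + 0\right)\right)} = \sqrt{264 + \left(2 + 5\right)} = \sqrt{264 + 7} = \sqrt{271}$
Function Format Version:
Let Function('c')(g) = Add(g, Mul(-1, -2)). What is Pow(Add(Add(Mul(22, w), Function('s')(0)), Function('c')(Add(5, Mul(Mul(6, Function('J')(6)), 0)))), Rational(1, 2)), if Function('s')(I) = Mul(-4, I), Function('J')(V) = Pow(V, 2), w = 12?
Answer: Pow(271, Rational(1, 2)) ≈ 16.462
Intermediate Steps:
Function('c')(g) = Add(2, g) (Function('c')(g) = Add(g, 2) = Add(2, g))
Pow(Add(Add(Mul(22, w), Function('s')(0)), Function('c')(Add(5, Mul(Mul(6, Function('J')(6)), 0)))), Rational(1, 2)) = Pow(Add(Add(Mul(22, 12), Mul(-4, 0)), Add(2, Add(5, Mul(Mul(6, Pow(6, 2)), 0)))), Rational(1, 2)) = Pow(Add(Add(264, 0), Add(2, Add(5, Mul(Mul(6, 36), 0)))), Rational(1, 2)) = Pow(Add(264, Add(2, Add(5, Mul(216, 0)))), Rational(1, 2)) = Pow(Add(264, Add(2, Add(5, 0))), Rational(1, 2)) = Pow(Add(264, Add(2, 5)), Rational(1, 2)) = Pow(Add(264, 7), Rational(1, 2)) = Pow(271, Rational(1, 2))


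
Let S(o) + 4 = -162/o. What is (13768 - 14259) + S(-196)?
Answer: -48429/98 ≈ -494.17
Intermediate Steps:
S(o) = -4 - 162/o
(13768 - 14259) + S(-196) = (13768 - 14259) + (-4 - 162/(-196)) = -491 + (-4 - 162*(-1/196)) = -491 + (-4 + 81/98) = -491 - 311/98 = -48429/98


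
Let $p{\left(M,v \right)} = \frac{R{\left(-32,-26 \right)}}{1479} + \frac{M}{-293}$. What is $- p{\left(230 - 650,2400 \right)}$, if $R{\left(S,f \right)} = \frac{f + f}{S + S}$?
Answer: $- \frac{9942689}{6933552} \approx -1.434$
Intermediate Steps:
$R{\left(S,f \right)} = \frac{f}{S}$ ($R{\left(S,f \right)} = \frac{2 f}{2 S} = 2 f \frac{1}{2 S} = \frac{f}{S}$)
$p{\left(M,v \right)} = \frac{13}{23664} - \frac{M}{293}$ ($p{\left(M,v \right)} = \frac{\left(-26\right) \frac{1}{-32}}{1479} + \frac{M}{-293} = \left(-26\right) \left(- \frac{1}{32}\right) \frac{1}{1479} + M \left(- \frac{1}{293}\right) = \frac{13}{16} \cdot \frac{1}{1479} - \frac{M}{293} = \frac{13}{23664} - \frac{M}{293}$)
$- p{\left(230 - 650,2400 \right)} = - (\frac{13}{23664} - \frac{230 - 650}{293}) = - (\frac{13}{23664} - - \frac{420}{293}) = - (\frac{13}{23664} + \frac{420}{293}) = \left(-1\right) \frac{9942689}{6933552} = - \frac{9942689}{6933552}$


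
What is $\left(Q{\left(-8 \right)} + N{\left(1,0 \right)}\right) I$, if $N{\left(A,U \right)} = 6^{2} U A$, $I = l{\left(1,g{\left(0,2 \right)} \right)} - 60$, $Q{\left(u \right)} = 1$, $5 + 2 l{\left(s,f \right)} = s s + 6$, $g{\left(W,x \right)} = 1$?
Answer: $-59$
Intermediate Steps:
$l{\left(s,f \right)} = \frac{1}{2} + \frac{s^{2}}{2}$ ($l{\left(s,f \right)} = - \frac{5}{2} + \frac{s s + 6}{2} = - \frac{5}{2} + \frac{s^{2} + 6}{2} = - \frac{5}{2} + \frac{6 + s^{2}}{2} = - \frac{5}{2} + \left(3 + \frac{s^{2}}{2}\right) = \frac{1}{2} + \frac{s^{2}}{2}$)
$I = -59$ ($I = \left(\frac{1}{2} + \frac{1^{2}}{2}\right) - 60 = \left(\frac{1}{2} + \frac{1}{2} \cdot 1\right) - 60 = \left(\frac{1}{2} + \frac{1}{2}\right) - 60 = 1 - 60 = -59$)
$N{\left(A,U \right)} = 36 A U$ ($N{\left(A,U \right)} = 36 U A = 36 A U$)
$\left(Q{\left(-8 \right)} + N{\left(1,0 \right)}\right) I = \left(1 + 36 \cdot 1 \cdot 0\right) \left(-59\right) = \left(1 + 0\right) \left(-59\right) = 1 \left(-59\right) = -59$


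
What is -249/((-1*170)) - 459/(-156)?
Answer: 19479/4420 ≈ 4.4070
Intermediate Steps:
-249/((-1*170)) - 459/(-156) = -249/(-170) - 459*(-1/156) = -249*(-1/170) + 153/52 = 249/170 + 153/52 = 19479/4420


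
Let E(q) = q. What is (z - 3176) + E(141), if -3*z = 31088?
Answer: -40193/3 ≈ -13398.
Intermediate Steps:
z = -31088/3 (z = -⅓*31088 = -31088/3 ≈ -10363.)
(z - 3176) + E(141) = (-31088/3 - 3176) + 141 = -40616/3 + 141 = -40193/3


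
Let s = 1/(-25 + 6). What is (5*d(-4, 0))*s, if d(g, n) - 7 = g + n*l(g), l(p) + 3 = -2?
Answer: -15/19 ≈ -0.78947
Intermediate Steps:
s = -1/19 (s = 1/(-19) = -1/19 ≈ -0.052632)
l(p) = -5 (l(p) = -3 - 2 = -5)
d(g, n) = 7 + g - 5*n (d(g, n) = 7 + (g + n*(-5)) = 7 + (g - 5*n) = 7 + g - 5*n)
(5*d(-4, 0))*s = (5*(7 - 4 - 5*0))*(-1/19) = (5*(7 - 4 + 0))*(-1/19) = (5*3)*(-1/19) = 15*(-1/19) = -15/19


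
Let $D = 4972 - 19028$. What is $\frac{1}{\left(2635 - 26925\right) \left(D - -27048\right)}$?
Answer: $- \frac{1}{315575680} \approx -3.1688 \cdot 10^{-9}$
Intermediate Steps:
$D = -14056$ ($D = 4972 - 19028 = -14056$)
$\frac{1}{\left(2635 - 26925\right) \left(D - -27048\right)} = \frac{1}{\left(2635 - 26925\right) \left(-14056 - -27048\right)} = \frac{1}{\left(-24290\right) \left(-14056 + 27048\right)} = \frac{1}{\left(-24290\right) 12992} = \frac{1}{-315575680} = - \frac{1}{315575680}$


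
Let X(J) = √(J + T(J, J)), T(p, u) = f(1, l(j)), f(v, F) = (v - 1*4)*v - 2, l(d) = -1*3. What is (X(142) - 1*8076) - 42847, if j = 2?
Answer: -50923 + √137 ≈ -50911.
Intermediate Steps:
l(d) = -3
f(v, F) = -2 + v*(-4 + v) (f(v, F) = (v - 4)*v - 2 = (-4 + v)*v - 2 = v*(-4 + v) - 2 = -2 + v*(-4 + v))
T(p, u) = -5 (T(p, u) = -2 + 1² - 4*1 = -2 + 1 - 4 = -5)
X(J) = √(-5 + J) (X(J) = √(J - 5) = √(-5 + J))
(X(142) - 1*8076) - 42847 = (√(-5 + 142) - 1*8076) - 42847 = (√137 - 8076) - 42847 = (-8076 + √137) - 42847 = -50923 + √137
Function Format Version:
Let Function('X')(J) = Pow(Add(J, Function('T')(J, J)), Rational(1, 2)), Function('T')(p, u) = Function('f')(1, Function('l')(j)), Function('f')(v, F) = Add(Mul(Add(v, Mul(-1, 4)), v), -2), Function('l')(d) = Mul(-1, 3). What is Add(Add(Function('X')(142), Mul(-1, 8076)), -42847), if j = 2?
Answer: Add(-50923, Pow(137, Rational(1, 2))) ≈ -50911.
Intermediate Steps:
Function('l')(d) = -3
Function('f')(v, F) = Add(-2, Mul(v, Add(-4, v))) (Function('f')(v, F) = Add(Mul(Add(v, -4), v), -2) = Add(Mul(Add(-4, v), v), -2) = Add(Mul(v, Add(-4, v)), -2) = Add(-2, Mul(v, Add(-4, v))))
Function('T')(p, u) = -5 (Function('T')(p, u) = Add(-2, Pow(1, 2), Mul(-4, 1)) = Add(-2, 1, -4) = -5)
Function('X')(J) = Pow(Add(-5, J), Rational(1, 2)) (Function('X')(J) = Pow(Add(J, -5), Rational(1, 2)) = Pow(Add(-5, J), Rational(1, 2)))
Add(Add(Function('X')(142), Mul(-1, 8076)), -42847) = Add(Add(Pow(Add(-5, 142), Rational(1, 2)), Mul(-1, 8076)), -42847) = Add(Add(Pow(137, Rational(1, 2)), -8076), -42847) = Add(Add(-8076, Pow(137, Rational(1, 2))), -42847) = Add(-50923, Pow(137, Rational(1, 2)))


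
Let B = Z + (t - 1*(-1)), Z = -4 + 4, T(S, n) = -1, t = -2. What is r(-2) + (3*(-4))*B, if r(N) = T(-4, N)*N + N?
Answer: 12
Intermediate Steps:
Z = 0
r(N) = 0 (r(N) = -N + N = 0)
B = -1 (B = 0 + (-2 - 1*(-1)) = 0 + (-2 + 1) = 0 - 1 = -1)
r(-2) + (3*(-4))*B = 0 + (3*(-4))*(-1) = 0 - 12*(-1) = 0 + 12 = 12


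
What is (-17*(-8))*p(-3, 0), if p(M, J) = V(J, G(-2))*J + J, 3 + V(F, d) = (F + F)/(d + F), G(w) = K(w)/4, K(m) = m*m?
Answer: 0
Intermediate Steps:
K(m) = m²
G(w) = w²/4
V(F, d) = -3 + 2*F/(F + d) (V(F, d) = -3 + (F + F)/(d + F) = -3 + (2*F)/(F + d) = -3 + 2*F/(F + d))
p(M, J) = J + J*(-3 - J)/(1 + J) (p(M, J) = ((-J - 3*(-2)²/4)/(J + (¼)*(-2)²))*J + J = ((-J - 3*4/4)/(J + (¼)*4))*J + J = ((-J - 3*1)/(J + 1))*J + J = ((-J - 3)/(1 + J))*J + J = ((-3 - J)/(1 + J))*J + J = J*(-3 - J)/(1 + J) + J = J + J*(-3 - J)/(1 + J))
(-17*(-8))*p(-3, 0) = (-17*(-8))*(-2*0/(1 + 0)) = 136*(-2*0/1) = 136*(-2*0*1) = 136*0 = 0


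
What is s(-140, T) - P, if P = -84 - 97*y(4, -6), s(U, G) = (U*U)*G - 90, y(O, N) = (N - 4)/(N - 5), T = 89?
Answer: 19189304/11 ≈ 1.7445e+6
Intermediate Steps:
y(O, N) = (-4 + N)/(-5 + N)
s(U, G) = -90 + G*U**2 (s(U, G) = U**2*G - 90 = G*U**2 - 90 = -90 + G*U**2)
P = -1894/11 (P = -84 - 97*(-4 - 6)/(-5 - 6) = -84 - 97*(-10)/(-11) = -84 - (-97)*(-10)/11 = -84 - 97*10/11 = -84 - 970/11 = -1894/11 ≈ -172.18)
s(-140, T) - P = (-90 + 89*(-140)**2) - 1*(-1894/11) = (-90 + 89*19600) + 1894/11 = (-90 + 1744400) + 1894/11 = 1744310 + 1894/11 = 19189304/11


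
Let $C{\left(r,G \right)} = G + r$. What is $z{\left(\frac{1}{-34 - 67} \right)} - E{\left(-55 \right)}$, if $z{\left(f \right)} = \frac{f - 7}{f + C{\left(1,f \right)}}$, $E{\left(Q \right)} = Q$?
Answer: $\frac{1579}{33} \approx 47.849$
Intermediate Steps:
$z{\left(f \right)} = \frac{-7 + f}{1 + 2 f}$ ($z{\left(f \right)} = \frac{f - 7}{f + \left(f + 1\right)} = \frac{-7 + f}{f + \left(1 + f\right)} = \frac{-7 + f}{1 + 2 f}$)
$z{\left(\frac{1}{-34 - 67} \right)} - E{\left(-55 \right)} = \frac{-7 + \frac{1}{-34 - 67}}{1 + \frac{2}{-34 - 67}} - -55 = \frac{-7 + \frac{1}{-101}}{1 + \frac{2}{-101}} + 55 = \frac{-7 - \frac{1}{101}}{1 + 2 \left(- \frac{1}{101}\right)} + 55 = \frac{1}{1 - \frac{2}{101}} \left(- \frac{708}{101}\right) + 55 = \frac{1}{\frac{99}{101}} \left(- \frac{708}{101}\right) + 55 = \frac{101}{99} \left(- \frac{708}{101}\right) + 55 = - \frac{236}{33} + 55 = \frac{1579}{33}$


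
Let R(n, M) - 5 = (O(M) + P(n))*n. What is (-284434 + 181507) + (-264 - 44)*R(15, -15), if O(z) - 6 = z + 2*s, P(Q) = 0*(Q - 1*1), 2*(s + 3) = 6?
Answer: -62887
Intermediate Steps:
s = 0 (s = -3 + (½)*6 = -3 + 3 = 0)
P(Q) = 0 (P(Q) = 0*(Q - 1) = 0*(-1 + Q) = 0)
O(z) = 6 + z (O(z) = 6 + (z + 2*0) = 6 + (z + 0) = 6 + z)
R(n, M) = 5 + n*(6 + M) (R(n, M) = 5 + ((6 + M) + 0)*n = 5 + (6 + M)*n = 5 + n*(6 + M))
(-284434 + 181507) + (-264 - 44)*R(15, -15) = (-284434 + 181507) + (-264 - 44)*(5 + 15*(6 - 15)) = -102927 - 308*(5 + 15*(-9)) = -102927 - 308*(5 - 135) = -102927 - 308*(-130) = -102927 + 40040 = -62887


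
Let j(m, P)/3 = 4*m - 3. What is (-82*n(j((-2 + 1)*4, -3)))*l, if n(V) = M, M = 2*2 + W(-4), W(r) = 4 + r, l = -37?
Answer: 12136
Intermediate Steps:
M = 4 (M = 2*2 + (4 - 4) = 4 + 0 = 4)
j(m, P) = -9 + 12*m (j(m, P) = 3*(4*m - 3) = 3*(-3 + 4*m) = -9 + 12*m)
n(V) = 4
(-82*n(j((-2 + 1)*4, -3)))*l = -82*4*(-37) = -328*(-37) = 12136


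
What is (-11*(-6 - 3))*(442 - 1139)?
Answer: -69003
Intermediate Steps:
(-11*(-6 - 3))*(442 - 1139) = -11*(-9)*(-697) = 99*(-697) = -69003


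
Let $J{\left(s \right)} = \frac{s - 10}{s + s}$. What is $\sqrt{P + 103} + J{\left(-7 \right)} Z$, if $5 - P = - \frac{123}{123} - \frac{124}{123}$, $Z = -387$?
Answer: $- \frac{6579}{14} + \frac{\sqrt{1664313}}{123} \approx -459.44$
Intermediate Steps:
$P = \frac{862}{123}$ ($P = 5 - \left(- \frac{123}{123} - \frac{124}{123}\right) = 5 - \left(\left(-123\right) \frac{1}{123} - \frac{124}{123}\right) = 5 - \left(-1 - \frac{124}{123}\right) = 5 - - \frac{247}{123} = 5 + \frac{247}{123} = \frac{862}{123} \approx 7.0081$)
$J{\left(s \right)} = \frac{-10 + s}{2 s}$
$\sqrt{P + 103} + J{\left(-7 \right)} Z = \sqrt{\frac{862}{123} + 103} + \frac{-10 - 7}{2 \left(-7\right)} \left(-387\right) = \sqrt{\frac{13531}{123}} + \frac{1}{2} \left(- \frac{1}{7}\right) \left(-17\right) \left(-387\right) = \frac{\sqrt{1664313}}{123} + \frac{17}{14} \left(-387\right) = \frac{\sqrt{1664313}}{123} - \frac{6579}{14} = - \frac{6579}{14} + \frac{\sqrt{1664313}}{123}$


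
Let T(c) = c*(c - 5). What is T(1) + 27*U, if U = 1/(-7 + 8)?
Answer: 23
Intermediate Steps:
T(c) = c*(-5 + c)
U = 1 (U = 1/1 = 1)
T(1) + 27*U = 1*(-5 + 1) + 27*1 = 1*(-4) + 27 = -4 + 27 = 23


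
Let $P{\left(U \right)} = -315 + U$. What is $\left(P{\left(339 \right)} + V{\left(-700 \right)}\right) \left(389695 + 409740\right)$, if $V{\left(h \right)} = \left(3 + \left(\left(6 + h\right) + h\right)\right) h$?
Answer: $778429045940$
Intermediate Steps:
$V{\left(h \right)} = h \left(9 + 2 h\right)$ ($V{\left(h \right)} = \left(3 + \left(6 + 2 h\right)\right) h = \left(9 + 2 h\right) h = h \left(9 + 2 h\right)$)
$\left(P{\left(339 \right)} + V{\left(-700 \right)}\right) \left(389695 + 409740\right) = \left(\left(-315 + 339\right) - 700 \left(9 + 2 \left(-700\right)\right)\right) \left(389695 + 409740\right) = \left(24 - 700 \left(9 - 1400\right)\right) 799435 = \left(24 - -973700\right) 799435 = \left(24 + 973700\right) 799435 = 973724 \cdot 799435 = 778429045940$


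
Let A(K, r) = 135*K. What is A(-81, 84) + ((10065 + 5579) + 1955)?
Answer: 6664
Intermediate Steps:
A(-81, 84) + ((10065 + 5579) + 1955) = 135*(-81) + ((10065 + 5579) + 1955) = -10935 + (15644 + 1955) = -10935 + 17599 = 6664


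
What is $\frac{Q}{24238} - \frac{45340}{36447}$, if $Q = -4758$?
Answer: $- \frac{636182873}{441701193} \approx -1.4403$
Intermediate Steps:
$\frac{Q}{24238} - \frac{45340}{36447} = - \frac{4758}{24238} - \frac{45340}{36447} = \left(-4758\right) \frac{1}{24238} - \frac{45340}{36447} = - \frac{2379}{12119} - \frac{45340}{36447} = - \frac{636182873}{441701193}$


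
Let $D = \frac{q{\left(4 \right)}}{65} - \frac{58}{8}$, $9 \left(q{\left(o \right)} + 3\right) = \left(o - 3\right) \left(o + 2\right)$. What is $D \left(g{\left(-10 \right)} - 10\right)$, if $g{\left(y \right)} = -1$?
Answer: $\frac{62513}{780} \approx 80.145$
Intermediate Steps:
$q{\left(o \right)} = -3 + \frac{\left(-3 + o\right) \left(2 + o\right)}{9}$ ($q{\left(o \right)} = -3 + \frac{\left(o - 3\right) \left(o + 2\right)}{9} = -3 + \frac{\left(-3 + o\right) \left(2 + o\right)}{9}$)
$D = - \frac{5683}{780}$ ($D = \frac{- \frac{11}{3} - \frac{4}{9} + \frac{4^{2}}{9}}{65} - \frac{58}{8} = \left(- \frac{11}{3} - \frac{4}{9} + \frac{1}{9} \cdot 16\right) \frac{1}{65} - \frac{29}{4} = \left(- \frac{11}{3} - \frac{4}{9} + \frac{16}{9}\right) \frac{1}{65} - \frac{29}{4} = \left(- \frac{7}{3}\right) \frac{1}{65} - \frac{29}{4} = - \frac{7}{195} - \frac{29}{4} = - \frac{5683}{780} \approx -7.2859$)
$D \left(g{\left(-10 \right)} - 10\right) = - \frac{5683 \left(-1 - 10\right)}{780} = \left(- \frac{5683}{780}\right) \left(-11\right) = \frac{62513}{780}$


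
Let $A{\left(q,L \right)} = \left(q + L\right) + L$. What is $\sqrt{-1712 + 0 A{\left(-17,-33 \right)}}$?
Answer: $4 i \sqrt{107} \approx 41.376 i$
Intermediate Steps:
$A{\left(q,L \right)} = q + 2 L$ ($A{\left(q,L \right)} = \left(L + q\right) + L = q + 2 L$)
$\sqrt{-1712 + 0 A{\left(-17,-33 \right)}} = \sqrt{-1712 + 0 \left(-17 + 2 \left(-33\right)\right)} = \sqrt{-1712 + 0 \left(-17 - 66\right)} = \sqrt{-1712 + 0 \left(-83\right)} = \sqrt{-1712 + 0} = \sqrt{-1712} = 4 i \sqrt{107}$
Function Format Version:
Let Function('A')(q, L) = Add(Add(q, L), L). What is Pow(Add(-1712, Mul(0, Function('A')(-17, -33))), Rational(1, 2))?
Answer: Mul(4, I, Pow(107, Rational(1, 2))) ≈ Mul(41.376, I)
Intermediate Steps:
Function('A')(q, L) = Add(q, Mul(2, L)) (Function('A')(q, L) = Add(Add(L, q), L) = Add(q, Mul(2, L)))
Pow(Add(-1712, Mul(0, Function('A')(-17, -33))), Rational(1, 2)) = Pow(Add(-1712, Mul(0, Add(-17, Mul(2, -33)))), Rational(1, 2)) = Pow(Add(-1712, Mul(0, Add(-17, -66))), Rational(1, 2)) = Pow(Add(-1712, Mul(0, -83)), Rational(1, 2)) = Pow(Add(-1712, 0), Rational(1, 2)) = Pow(-1712, Rational(1, 2)) = Mul(4, I, Pow(107, Rational(1, 2)))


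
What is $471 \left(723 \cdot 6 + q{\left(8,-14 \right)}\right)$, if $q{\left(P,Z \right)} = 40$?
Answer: $2062038$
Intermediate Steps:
$471 \left(723 \cdot 6 + q{\left(8,-14 \right)}\right) = 471 \left(723 \cdot 6 + 40\right) = 471 \left(4338 + 40\right) = 471 \cdot 4378 = 2062038$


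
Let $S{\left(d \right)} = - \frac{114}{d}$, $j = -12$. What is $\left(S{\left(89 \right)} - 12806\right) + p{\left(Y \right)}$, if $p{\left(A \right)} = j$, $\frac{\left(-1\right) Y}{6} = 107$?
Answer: $- \frac{1140916}{89} \approx -12819.0$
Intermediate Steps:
$Y = -642$ ($Y = \left(-6\right) 107 = -642$)
$p{\left(A \right)} = -12$
$\left(S{\left(89 \right)} - 12806\right) + p{\left(Y \right)} = \left(- \frac{114}{89} - 12806\right) - 12 = - \frac{1139848}{89} - 12 = - \frac{1140916}{89}$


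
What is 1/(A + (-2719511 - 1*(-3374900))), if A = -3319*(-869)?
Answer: 1/3539600 ≈ 2.8252e-7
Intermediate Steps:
A = 2884211
1/(A + (-2719511 - 1*(-3374900))) = 1/(2884211 + (-2719511 - 1*(-3374900))) = 1/(2884211 + (-2719511 + 3374900)) = 1/(2884211 + 655389) = 1/3539600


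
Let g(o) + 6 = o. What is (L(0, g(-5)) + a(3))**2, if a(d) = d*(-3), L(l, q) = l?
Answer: 81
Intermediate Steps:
g(o) = -6 + o
a(d) = -3*d
(L(0, g(-5)) + a(3))**2 = (0 - 3*3)**2 = (0 - 9)**2 = (-9)**2 = 81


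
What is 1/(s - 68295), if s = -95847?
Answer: -1/164142 ≈ -6.0923e-6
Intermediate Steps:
1/(s - 68295) = 1/(-95847 - 68295) = 1/(-164142) = -1/164142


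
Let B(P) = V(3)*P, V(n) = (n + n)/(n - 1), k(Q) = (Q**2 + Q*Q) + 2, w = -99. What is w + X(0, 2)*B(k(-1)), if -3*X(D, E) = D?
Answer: -99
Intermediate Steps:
X(D, E) = -D/3
k(Q) = 2 + 2*Q**2 (k(Q) = (Q**2 + Q**2) + 2 = 2*Q**2 + 2 = 2 + 2*Q**2)
V(n) = 2*n/(-1 + n) (V(n) = (2*n)/(-1 + n) = 2*n/(-1 + n))
B(P) = 3*P (B(P) = (2*3/(-1 + 3))*P = (2*3/2)*P = (2*3*(1/2))*P = 3*P)
w + X(0, 2)*B(k(-1)) = -99 + (-1/3*0)*(3*(2 + 2*(-1)**2)) = -99 + 0*(3*(2 + 2*1)) = -99 + 0*(3*(2 + 2)) = -99 + 0*(3*4) = -99 + 0*12 = -99 + 0 = -99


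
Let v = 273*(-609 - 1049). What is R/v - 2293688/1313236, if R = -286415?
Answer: -165517671313/148603815906 ≈ -1.1138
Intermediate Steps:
v = -452634 (v = 273*(-1658) = -452634)
R/v - 2293688/1313236 = -286415/(-452634) - 2293688/1313236 = -286415*(-1/452634) - 2293688*1/1313236 = 286415/452634 - 573422/328309 = -165517671313/148603815906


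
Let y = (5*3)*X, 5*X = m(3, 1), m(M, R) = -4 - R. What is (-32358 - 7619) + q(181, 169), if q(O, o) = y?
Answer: -39992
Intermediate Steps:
X = -1 (X = (-4 - 1*1)/5 = (-4 - 1)/5 = (⅕)*(-5) = -1)
y = -15 (y = (5*3)*(-1) = 15*(-1) = -15)
q(O, o) = -15
(-32358 - 7619) + q(181, 169) = (-32358 - 7619) - 15 = -39977 - 15 = -39992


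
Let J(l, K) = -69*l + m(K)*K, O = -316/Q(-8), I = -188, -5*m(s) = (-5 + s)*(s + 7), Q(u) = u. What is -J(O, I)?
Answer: -13107553/10 ≈ -1.3108e+6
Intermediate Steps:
m(s) = -(-5 + s)*(7 + s)/5 (m(s) = -(-5 + s)*(s + 7)/5 = -(-5 + s)*(7 + s)/5)
O = 79/2 (O = -316/(-8) = -316*(-⅛) = 79/2 ≈ 39.500)
J(l, K) = -69*l + K*(7 - 2*K/5 - K²/5) (J(l, K) = -69*l + (7 - 2*K/5 - K²/5)*K = -69*l + K*(7 - 2*K/5 - K²/5))
-J(O, I) = -(-69*79/2 - ⅕*(-188)*(-35 + (-188)² + 2*(-188))) = -(-5451/2 - ⅕*(-188)*(-35 + 35344 - 376)) = -(-5451/2 - ⅕*(-188)*34933) = -(-5451/2 + 6567404/5) = -1*13107553/10 = -13107553/10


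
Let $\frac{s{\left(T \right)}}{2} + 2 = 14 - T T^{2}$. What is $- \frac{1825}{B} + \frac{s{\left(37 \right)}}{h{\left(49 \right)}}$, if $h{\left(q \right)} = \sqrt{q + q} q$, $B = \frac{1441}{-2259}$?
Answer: $\frac{4122675}{1441} - \frac{50641 \sqrt{2}}{343} \approx 2652.2$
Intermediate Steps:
$B = - \frac{1441}{2259}$ ($B = 1441 \left(- \frac{1}{2259}\right) = - \frac{1441}{2259} \approx -0.63789$)
$h{\left(q \right)} = \sqrt{2} q^{\frac{3}{2}}$ ($h{\left(q \right)} = \sqrt{2 q} q = \sqrt{2} \sqrt{q} q = \sqrt{2} q^{\frac{3}{2}}$)
$s{\left(T \right)} = 24 - 2 T^{3}$ ($s{\left(T \right)} = -4 + 2 \left(14 - T T^{2}\right) = -4 + 2 \left(14 - T^{3}\right) = -4 - \left(-28 + 2 T^{3}\right) = 24 - 2 T^{3}$)
$- \frac{1825}{B} + \frac{s{\left(37 \right)}}{h{\left(49 \right)}} = - \frac{1825}{- \frac{1441}{2259}} + \frac{24 - 2 \cdot 37^{3}}{\sqrt{2} \cdot 49^{\frac{3}{2}}} = \left(-1825\right) \left(- \frac{2259}{1441}\right) + \frac{24 - 101306}{\sqrt{2} \cdot 343} = \frac{4122675}{1441} + \frac{24 - 101306}{343 \sqrt{2}} = \frac{4122675}{1441} - 101282 \frac{\sqrt{2}}{686} = \frac{4122675}{1441} - \frac{50641 \sqrt{2}}{343}$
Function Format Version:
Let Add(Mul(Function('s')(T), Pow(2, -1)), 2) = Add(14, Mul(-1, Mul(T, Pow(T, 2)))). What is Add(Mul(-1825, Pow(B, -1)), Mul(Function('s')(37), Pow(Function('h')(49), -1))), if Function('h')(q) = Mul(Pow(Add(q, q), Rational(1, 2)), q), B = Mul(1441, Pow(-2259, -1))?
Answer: Add(Rational(4122675, 1441), Mul(Rational(-50641, 343), Pow(2, Rational(1, 2)))) ≈ 2652.2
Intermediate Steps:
B = Rational(-1441, 2259) (B = Mul(1441, Rational(-1, 2259)) = Rational(-1441, 2259) ≈ -0.63789)
Function('h')(q) = Mul(Pow(2, Rational(1, 2)), Pow(q, Rational(3, 2))) (Function('h')(q) = Mul(Pow(Mul(2, q), Rational(1, 2)), q) = Mul(Mul(Pow(2, Rational(1, 2)), Pow(q, Rational(1, 2))), q) = Mul(Pow(2, Rational(1, 2)), Pow(q, Rational(3, 2))))
Function('s')(T) = Add(24, Mul(-2, Pow(T, 3))) (Function('s')(T) = Add(-4, Mul(2, Add(14, Mul(-1, Mul(T, Pow(T, 2)))))) = Add(-4, Mul(2, Add(14, Mul(-1, Pow(T, 3))))) = Add(-4, Add(28, Mul(-2, Pow(T, 3)))) = Add(24, Mul(-2, Pow(T, 3))))
Add(Mul(-1825, Pow(B, -1)), Mul(Function('s')(37), Pow(Function('h')(49), -1))) = Add(Mul(-1825, Pow(Rational(-1441, 2259), -1)), Mul(Add(24, Mul(-2, Pow(37, 3))), Pow(Mul(Pow(2, Rational(1, 2)), Pow(49, Rational(3, 2))), -1))) = Add(Mul(-1825, Rational(-2259, 1441)), Mul(Add(24, Mul(-2, 50653)), Pow(Mul(Pow(2, Rational(1, 2)), 343), -1))) = Add(Rational(4122675, 1441), Mul(Add(24, -101306), Pow(Mul(343, Pow(2, Rational(1, 2))), -1))) = Add(Rational(4122675, 1441), Mul(-101282, Mul(Rational(1, 686), Pow(2, Rational(1, 2))))) = Add(Rational(4122675, 1441), Mul(Rational(-50641, 343), Pow(2, Rational(1, 2))))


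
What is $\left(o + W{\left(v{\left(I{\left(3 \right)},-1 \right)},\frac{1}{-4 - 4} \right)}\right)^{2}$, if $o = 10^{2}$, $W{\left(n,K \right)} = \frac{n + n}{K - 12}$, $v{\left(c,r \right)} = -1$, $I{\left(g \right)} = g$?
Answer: $\frac{94400656}{9409} \approx 10033.0$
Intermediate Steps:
$W{\left(n,K \right)} = \frac{2 n}{-12 + K}$
$o = 100$
$\left(o + W{\left(v{\left(I{\left(3 \right)},-1 \right)},\frac{1}{-4 - 4} \right)}\right)^{2} = \left(100 + 2 \left(-1\right) \frac{1}{-12 + \frac{1}{-4 - 4}}\right)^{2} = \left(100 + 2 \left(-1\right) \frac{1}{-12 + \frac{1}{-8}}\right)^{2} = \left(100 + 2 \left(-1\right) \frac{1}{-12 - \frac{1}{8}}\right)^{2} = \left(100 + 2 \left(-1\right) \frac{1}{- \frac{97}{8}}\right)^{2} = \left(100 + 2 \left(-1\right) \left(- \frac{8}{97}\right)\right)^{2} = \left(100 + \frac{16}{97}\right)^{2} = \left(\frac{9716}{97}\right)^{2} = \frac{94400656}{9409}$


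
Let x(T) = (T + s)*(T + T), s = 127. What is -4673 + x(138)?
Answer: 68467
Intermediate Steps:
x(T) = 2*T*(127 + T) (x(T) = (T + 127)*(T + T) = (127 + T)*(2*T) = 2*T*(127 + T))
-4673 + x(138) = -4673 + 2*138*(127 + 138) = -4673 + 2*138*265 = -4673 + 73140 = 68467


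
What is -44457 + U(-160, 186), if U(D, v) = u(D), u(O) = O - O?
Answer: -44457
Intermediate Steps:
u(O) = 0
U(D, v) = 0
-44457 + U(-160, 186) = -44457 + 0 = -44457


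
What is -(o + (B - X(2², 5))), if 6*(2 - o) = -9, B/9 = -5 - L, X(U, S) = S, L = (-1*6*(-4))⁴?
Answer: 5972061/2 ≈ 2.9860e+6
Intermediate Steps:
L = 331776 (L = (-6*(-4))⁴ = 24⁴ = 331776)
B = -2986029 (B = 9*(-5 - 1*331776) = 9*(-5 - 331776) = 9*(-331781) = -2986029)
o = 7/2 (o = 2 - ⅙*(-9) = 2 + 3/2 = 7/2 ≈ 3.5000)
-(o + (B - X(2², 5))) = -(7/2 + (-2986029 - 1*5)) = -(7/2 + (-2986029 - 5)) = -(7/2 - 2986034) = -1*(-5972061/2) = 5972061/2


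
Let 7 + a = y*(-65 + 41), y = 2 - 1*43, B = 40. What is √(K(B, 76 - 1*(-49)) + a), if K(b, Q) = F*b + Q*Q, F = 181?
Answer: √23842 ≈ 154.41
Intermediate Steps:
y = -41 (y = 2 - 43 = -41)
K(b, Q) = Q² + 181*b (K(b, Q) = 181*b + Q*Q = 181*b + Q² = Q² + 181*b)
a = 977 (a = -7 - 41*(-65 + 41) = -7 - 41*(-24) = -7 + 984 = 977)
√(K(B, 76 - 1*(-49)) + a) = √(((76 - 1*(-49))² + 181*40) + 977) = √(((76 + 49)² + 7240) + 977) = √((125² + 7240) + 977) = √((15625 + 7240) + 977) = √(22865 + 977) = √23842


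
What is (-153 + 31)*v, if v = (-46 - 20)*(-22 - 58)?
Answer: -644160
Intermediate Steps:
v = 5280 (v = -66*(-80) = 5280)
(-153 + 31)*v = (-153 + 31)*5280 = -122*5280 = -644160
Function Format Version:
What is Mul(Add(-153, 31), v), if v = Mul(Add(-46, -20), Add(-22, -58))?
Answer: -644160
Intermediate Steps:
v = 5280 (v = Mul(-66, -80) = 5280)
Mul(Add(-153, 31), v) = Mul(Add(-153, 31), 5280) = Mul(-122, 5280) = -644160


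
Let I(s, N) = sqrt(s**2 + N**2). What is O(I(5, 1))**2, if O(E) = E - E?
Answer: 0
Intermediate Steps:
I(s, N) = sqrt(N**2 + s**2)
O(E) = 0
O(I(5, 1))**2 = 0**2 = 0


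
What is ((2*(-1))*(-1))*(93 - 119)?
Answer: -52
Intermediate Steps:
((2*(-1))*(-1))*(93 - 119) = -2*(-1)*(-26) = 2*(-26) = -52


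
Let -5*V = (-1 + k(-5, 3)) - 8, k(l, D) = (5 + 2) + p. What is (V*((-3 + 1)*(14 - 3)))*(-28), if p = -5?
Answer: 4312/5 ≈ 862.40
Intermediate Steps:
k(l, D) = 2 (k(l, D) = (5 + 2) - 5 = 7 - 5 = 2)
V = 7/5 (V = -((-1 + 2) - 8)/5 = -(1 - 8)/5 = -1/5*(-7) = 7/5 ≈ 1.4000)
(V*((-3 + 1)*(14 - 3)))*(-28) = (7*((-3 + 1)*(14 - 3))/5)*(-28) = (7*(-2*11)/5)*(-28) = ((7/5)*(-22))*(-28) = -154/5*(-28) = 4312/5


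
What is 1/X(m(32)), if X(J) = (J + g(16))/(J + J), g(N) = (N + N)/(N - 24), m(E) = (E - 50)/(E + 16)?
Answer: 6/35 ≈ 0.17143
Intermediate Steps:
m(E) = (-50 + E)/(16 + E)
g(N) = 2*N/(-24 + N) (g(N) = (2*N)/(-24 + N) = 2*N/(-24 + N))
X(J) = (-4 + J)/(2*J) (X(J) = (J + 2*16/(-24 + 16))/(J + J) = (J + 2*16/(-8))/((2*J)) = (J + 2*16*(-⅛))*(1/(2*J)) = (J - 4)*(1/(2*J)) = (-4 + J)*(1/(2*J)) = (-4 + J)/(2*J))
1/X(m(32)) = 1/((-4 + (-50 + 32)/(16 + 32))/(2*(((-50 + 32)/(16 + 32))))) = 1/((-4 - 18/48)/(2*((-18/48)))) = 1/((-4 + (1/48)*(-18))/(2*(((1/48)*(-18))))) = 1/((-4 - 3/8)/(2*(-3/8))) = 1/((½)*(-8/3)*(-35/8)) = 1/(35/6) = 6/35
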